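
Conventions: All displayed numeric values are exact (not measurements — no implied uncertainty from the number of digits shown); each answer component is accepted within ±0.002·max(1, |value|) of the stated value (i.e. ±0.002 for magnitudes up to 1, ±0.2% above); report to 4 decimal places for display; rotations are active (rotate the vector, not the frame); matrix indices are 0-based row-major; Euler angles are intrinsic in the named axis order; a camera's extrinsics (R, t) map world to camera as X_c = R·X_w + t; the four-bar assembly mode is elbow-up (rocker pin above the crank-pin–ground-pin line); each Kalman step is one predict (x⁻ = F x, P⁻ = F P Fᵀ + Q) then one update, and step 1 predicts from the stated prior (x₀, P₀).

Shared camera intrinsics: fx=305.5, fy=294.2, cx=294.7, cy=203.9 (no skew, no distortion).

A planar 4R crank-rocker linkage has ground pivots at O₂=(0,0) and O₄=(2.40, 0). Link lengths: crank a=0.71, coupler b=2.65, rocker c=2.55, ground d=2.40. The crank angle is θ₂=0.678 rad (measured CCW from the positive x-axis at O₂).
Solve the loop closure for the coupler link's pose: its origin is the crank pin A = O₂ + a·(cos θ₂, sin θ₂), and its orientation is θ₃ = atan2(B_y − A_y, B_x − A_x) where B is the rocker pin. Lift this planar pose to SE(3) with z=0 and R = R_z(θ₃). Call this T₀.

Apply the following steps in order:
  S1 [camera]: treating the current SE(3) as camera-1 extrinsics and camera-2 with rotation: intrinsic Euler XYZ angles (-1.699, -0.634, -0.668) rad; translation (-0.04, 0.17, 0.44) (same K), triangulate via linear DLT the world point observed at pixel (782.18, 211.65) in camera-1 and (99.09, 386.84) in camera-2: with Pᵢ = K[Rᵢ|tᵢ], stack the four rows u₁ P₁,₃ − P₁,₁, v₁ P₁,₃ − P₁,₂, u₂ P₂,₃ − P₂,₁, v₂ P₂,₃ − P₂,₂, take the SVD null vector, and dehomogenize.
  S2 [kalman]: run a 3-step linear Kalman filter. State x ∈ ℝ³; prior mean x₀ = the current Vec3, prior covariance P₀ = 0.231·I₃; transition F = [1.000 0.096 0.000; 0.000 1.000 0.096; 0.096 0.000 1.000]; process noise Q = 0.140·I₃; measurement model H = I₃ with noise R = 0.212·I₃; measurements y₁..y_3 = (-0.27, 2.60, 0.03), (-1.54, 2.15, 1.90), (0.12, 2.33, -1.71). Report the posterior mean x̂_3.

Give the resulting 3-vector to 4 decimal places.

source (fourbar_fk): coupler pose = R=[0.6125 -0.7905 0.0000; 0.7905 0.6125 0.0000; 0.0000 0.0000 1.0000], t=(0.5530, 0.4453, 0.0000)
after S1 (triangulate): (0.5293, -1.3577, 1.2223)
after S2 (kf_track): (-0.2448, 2.0940, -0.3811)

result = (-0.2448, 2.0940, -0.3811)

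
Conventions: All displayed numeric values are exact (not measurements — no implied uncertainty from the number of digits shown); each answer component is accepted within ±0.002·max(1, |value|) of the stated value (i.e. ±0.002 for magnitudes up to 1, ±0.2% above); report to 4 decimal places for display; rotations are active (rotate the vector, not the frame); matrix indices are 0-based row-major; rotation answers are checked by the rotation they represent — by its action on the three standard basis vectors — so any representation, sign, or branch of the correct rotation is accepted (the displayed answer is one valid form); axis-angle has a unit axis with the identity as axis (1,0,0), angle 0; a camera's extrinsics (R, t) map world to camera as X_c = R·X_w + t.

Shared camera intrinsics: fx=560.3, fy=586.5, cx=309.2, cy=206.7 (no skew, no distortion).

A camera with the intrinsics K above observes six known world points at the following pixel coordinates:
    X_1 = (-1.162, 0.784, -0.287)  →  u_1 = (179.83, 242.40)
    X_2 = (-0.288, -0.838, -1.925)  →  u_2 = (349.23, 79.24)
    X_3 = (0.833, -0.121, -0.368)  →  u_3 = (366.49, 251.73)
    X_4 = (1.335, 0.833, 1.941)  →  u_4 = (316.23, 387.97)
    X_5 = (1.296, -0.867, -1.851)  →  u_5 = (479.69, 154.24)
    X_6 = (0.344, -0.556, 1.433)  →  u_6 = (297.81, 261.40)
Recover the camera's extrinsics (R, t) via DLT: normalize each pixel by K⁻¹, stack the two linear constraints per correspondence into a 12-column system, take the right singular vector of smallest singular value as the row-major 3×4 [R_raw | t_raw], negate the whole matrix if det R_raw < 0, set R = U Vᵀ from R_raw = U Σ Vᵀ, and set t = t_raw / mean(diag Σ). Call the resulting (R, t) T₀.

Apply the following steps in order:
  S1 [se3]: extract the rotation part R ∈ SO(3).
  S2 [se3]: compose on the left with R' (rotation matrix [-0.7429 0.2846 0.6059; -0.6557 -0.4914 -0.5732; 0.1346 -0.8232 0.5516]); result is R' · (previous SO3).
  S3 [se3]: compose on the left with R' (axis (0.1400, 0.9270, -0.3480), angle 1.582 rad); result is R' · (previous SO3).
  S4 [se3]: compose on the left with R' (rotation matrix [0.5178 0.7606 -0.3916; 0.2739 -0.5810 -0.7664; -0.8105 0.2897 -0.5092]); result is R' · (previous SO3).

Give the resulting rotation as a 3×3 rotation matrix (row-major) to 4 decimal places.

rotation (matrix) = ((-0.9506, 0.1156, -0.2882), (-0.3104, -0.3353, 0.8895), (0.0062, 0.9350, 0.3546))

source (pnp_recover): camera pose = R=[0.8923 -0.3250 -0.3132; 0.4415 0.7730 0.4556; 0.0940 -0.5448 0.8333], t=(-0.2100, 0.4101, 6.8907)
after S1 (rot_of_se3): [0.8923 -0.3250 -0.3132; 0.4415 0.7730 0.4556; 0.0940 -0.5448 0.8333]
after S2 (compose_so3): [-0.4803 0.1313 0.8672; -0.8560 0.1456 -0.4961; -0.1914 -0.9806 0.0425]
after S3 (compose_so3): [-0.5823 -0.7897 -0.1930; -0.5408 0.5536 -0.6333; 0.6070 -0.2644 -0.7495]
after S4 (compose_so3): [-0.9506 0.1156 -0.2882; -0.3104 -0.3353 0.8895; 0.0062 0.9350 0.3546]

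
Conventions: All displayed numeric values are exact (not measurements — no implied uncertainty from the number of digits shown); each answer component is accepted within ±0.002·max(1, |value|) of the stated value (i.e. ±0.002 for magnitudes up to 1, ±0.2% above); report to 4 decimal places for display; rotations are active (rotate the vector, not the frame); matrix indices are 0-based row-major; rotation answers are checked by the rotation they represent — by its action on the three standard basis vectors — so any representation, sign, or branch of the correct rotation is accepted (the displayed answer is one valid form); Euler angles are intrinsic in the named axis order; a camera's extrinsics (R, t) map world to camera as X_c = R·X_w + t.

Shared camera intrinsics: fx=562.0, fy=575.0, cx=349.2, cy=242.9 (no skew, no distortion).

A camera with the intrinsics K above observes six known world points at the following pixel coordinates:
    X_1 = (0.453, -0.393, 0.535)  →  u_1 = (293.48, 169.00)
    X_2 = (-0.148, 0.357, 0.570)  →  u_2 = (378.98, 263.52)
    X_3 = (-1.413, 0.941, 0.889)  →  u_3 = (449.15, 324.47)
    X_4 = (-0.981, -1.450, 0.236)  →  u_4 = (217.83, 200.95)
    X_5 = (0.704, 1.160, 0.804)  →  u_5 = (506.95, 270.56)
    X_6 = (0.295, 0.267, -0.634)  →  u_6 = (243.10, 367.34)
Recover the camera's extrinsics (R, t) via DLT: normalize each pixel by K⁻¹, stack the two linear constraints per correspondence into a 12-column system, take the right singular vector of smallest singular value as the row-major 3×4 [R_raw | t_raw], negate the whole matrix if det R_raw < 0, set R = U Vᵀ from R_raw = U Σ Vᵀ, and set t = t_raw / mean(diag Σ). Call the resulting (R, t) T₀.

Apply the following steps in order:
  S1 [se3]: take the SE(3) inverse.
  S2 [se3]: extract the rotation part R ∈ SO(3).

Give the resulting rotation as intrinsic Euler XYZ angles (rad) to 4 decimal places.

source (pnp_recover): camera pose = R=[-0.0614 0.7377 0.6723; -0.3733 0.6077 -0.7010; -0.9257 -0.2940 0.2380], t=(-0.4301, 0.2801, 4.0906)
after S1 (invert_se3): R=[-0.0614 -0.3733 -0.9257; 0.7377 0.6077 -0.2940; 0.6723 -0.7010 0.2380], t=(3.8648, 1.3498, -0.4882)
after S2 (rot_of_se3): [-0.0614 -0.3733 -0.9257; 0.7377 0.6077 -0.2940; 0.6723 -0.7010 0.2380]

rotation (euler_xyz) = (0.8902, -1.1828, 1.7339)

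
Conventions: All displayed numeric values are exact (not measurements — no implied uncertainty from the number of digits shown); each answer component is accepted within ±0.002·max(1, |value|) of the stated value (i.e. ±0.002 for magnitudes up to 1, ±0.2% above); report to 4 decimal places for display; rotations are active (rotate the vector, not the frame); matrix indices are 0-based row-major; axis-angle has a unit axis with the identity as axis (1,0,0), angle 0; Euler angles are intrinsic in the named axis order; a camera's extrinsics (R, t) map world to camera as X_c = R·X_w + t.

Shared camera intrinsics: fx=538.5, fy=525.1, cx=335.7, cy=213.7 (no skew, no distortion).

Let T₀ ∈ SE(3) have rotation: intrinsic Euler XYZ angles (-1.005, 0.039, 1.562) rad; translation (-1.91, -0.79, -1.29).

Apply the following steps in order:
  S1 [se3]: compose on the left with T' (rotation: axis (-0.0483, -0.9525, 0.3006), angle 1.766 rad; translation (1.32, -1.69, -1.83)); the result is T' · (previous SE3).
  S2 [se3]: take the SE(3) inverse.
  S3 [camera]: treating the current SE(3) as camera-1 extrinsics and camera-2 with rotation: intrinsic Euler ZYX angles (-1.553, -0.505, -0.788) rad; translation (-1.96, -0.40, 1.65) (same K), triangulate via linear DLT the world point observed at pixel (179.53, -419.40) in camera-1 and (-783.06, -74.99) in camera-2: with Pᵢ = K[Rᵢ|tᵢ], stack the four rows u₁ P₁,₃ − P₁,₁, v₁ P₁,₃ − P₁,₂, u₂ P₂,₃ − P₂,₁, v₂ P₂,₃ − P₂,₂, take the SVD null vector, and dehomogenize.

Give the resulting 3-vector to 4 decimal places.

after S1 (compose_se3): R=[0.6733 0.1691 -0.7197; 0.7282 -0.3201 0.6061; -0.1278 -0.9322 -0.3387], t=(3.1024, -2.6809, -3.1632)
after S2 (invert_se3): R=[0.6733 0.7282 -0.1278; 0.1691 -0.3201 -0.9322; -0.7197 0.6061 -0.3387], t=(-0.5413, -4.3314, 2.7864)
after S3 (triangulate): (0.3717, -0.7754, -1.1563)

result = (0.3717, -0.7754, -1.1563)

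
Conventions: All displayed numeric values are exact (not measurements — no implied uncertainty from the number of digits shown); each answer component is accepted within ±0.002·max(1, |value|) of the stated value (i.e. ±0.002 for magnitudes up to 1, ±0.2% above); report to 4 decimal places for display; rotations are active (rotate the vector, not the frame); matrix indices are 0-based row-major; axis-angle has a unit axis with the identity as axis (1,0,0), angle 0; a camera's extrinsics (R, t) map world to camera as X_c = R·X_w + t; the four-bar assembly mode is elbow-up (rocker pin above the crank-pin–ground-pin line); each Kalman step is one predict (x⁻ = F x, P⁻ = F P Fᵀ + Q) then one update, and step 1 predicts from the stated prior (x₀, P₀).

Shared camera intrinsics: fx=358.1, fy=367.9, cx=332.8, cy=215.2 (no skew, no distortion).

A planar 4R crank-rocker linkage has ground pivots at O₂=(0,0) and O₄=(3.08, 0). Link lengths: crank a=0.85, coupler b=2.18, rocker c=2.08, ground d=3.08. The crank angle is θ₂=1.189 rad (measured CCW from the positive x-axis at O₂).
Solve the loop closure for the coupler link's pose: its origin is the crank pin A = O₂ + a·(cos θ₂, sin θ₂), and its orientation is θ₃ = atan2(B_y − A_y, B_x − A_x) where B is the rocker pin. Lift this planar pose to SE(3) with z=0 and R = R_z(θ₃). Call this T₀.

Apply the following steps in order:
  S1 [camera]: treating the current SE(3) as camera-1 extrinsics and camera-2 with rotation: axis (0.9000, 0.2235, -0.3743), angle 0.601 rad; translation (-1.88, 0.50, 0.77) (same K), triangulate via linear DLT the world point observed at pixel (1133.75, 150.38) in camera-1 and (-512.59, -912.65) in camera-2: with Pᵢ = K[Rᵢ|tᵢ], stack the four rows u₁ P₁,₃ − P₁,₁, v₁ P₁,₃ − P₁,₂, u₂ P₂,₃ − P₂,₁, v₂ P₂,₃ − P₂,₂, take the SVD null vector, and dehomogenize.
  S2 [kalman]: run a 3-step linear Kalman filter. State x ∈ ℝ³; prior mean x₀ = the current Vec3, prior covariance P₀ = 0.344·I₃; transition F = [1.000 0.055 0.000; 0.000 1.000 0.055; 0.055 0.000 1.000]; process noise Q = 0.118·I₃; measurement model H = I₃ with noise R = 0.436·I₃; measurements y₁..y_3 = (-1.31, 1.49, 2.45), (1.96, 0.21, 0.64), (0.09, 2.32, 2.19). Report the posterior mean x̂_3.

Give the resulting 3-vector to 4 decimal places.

result = (0.5205, 1.0858, 1.7022)

source (fourbar_fk): coupler pose = R=[0.8643 -0.5029 0.0000; 0.5029 0.8643 0.0000; 0.0000 0.0000 1.0000], t=(0.3167, 0.7888, 0.0000)
after S1 (triangulate): (1.0449, -1.7101, 0.9299)
after S2 (kf_track): (0.5205, 1.0858, 1.7022)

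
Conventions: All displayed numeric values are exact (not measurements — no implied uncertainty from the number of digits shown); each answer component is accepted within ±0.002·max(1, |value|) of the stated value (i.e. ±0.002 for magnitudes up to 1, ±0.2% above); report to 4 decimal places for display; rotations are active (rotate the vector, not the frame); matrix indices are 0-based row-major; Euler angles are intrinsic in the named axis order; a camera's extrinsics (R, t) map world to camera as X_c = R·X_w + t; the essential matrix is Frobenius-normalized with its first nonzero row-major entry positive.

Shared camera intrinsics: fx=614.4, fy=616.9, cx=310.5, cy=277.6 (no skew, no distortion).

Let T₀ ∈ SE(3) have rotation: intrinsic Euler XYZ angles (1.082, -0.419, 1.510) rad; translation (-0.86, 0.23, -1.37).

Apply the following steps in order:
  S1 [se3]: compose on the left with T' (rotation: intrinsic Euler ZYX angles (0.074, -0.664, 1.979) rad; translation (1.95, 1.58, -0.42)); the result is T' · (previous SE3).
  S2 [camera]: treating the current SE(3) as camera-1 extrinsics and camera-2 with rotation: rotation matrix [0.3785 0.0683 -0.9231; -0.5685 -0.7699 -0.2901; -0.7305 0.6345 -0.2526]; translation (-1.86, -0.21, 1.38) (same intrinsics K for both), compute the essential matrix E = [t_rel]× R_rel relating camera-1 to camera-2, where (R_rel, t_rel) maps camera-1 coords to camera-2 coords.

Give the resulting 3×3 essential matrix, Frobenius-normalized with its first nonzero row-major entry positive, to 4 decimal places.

matrix = [0.4843 -0.4933 -0.0409; -0.1152 0.0838 0.0402; -0.2699 -0.3232 0.5668]

after S1 (compose_se3): R=[0.0831 -0.9658 0.2455; -0.9935 -0.0995 -0.0555; 0.0781 -0.2393 -0.9678], t=(0.7244, 2.6585, -0.3555)
after S2 (essential): [0.4843 -0.4933 -0.0409; -0.1152 0.0838 0.0402; -0.2699 -0.3232 0.5668]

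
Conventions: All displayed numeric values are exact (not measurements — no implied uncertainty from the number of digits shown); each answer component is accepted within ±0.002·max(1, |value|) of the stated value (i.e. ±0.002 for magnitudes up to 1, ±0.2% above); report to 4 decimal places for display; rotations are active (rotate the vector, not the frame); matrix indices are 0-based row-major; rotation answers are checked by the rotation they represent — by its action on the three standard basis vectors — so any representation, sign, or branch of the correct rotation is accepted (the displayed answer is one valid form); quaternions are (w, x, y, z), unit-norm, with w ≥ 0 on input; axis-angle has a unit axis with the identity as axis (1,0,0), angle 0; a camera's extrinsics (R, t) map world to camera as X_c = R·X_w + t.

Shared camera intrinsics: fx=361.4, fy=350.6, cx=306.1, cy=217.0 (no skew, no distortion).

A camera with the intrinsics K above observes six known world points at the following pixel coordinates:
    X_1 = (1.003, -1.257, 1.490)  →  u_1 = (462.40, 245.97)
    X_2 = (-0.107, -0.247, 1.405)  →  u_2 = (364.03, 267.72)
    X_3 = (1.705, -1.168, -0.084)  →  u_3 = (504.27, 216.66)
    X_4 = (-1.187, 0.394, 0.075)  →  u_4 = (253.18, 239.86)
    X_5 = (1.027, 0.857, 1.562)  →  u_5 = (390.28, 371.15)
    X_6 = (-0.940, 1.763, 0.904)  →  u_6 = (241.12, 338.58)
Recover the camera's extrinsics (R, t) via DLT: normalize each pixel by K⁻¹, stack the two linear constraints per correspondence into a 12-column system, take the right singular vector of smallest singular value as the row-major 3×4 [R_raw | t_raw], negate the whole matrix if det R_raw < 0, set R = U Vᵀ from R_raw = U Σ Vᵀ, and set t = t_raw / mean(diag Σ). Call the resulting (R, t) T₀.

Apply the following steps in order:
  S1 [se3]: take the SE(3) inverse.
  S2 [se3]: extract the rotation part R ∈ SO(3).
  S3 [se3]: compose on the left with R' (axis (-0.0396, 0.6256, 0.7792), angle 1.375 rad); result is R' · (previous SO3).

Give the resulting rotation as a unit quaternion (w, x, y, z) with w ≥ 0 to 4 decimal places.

rotation (quat) = (0.9455, 0.1685, 0.2061, 0.1877)

source (pnp_recover): camera pose = R=[0.6897 -0.5616 0.4572; 0.3410 0.8088 0.4791; -0.6388 -0.1745 0.7493], t=(0.2199, 0.4000, 4.6195)
after S1 (invert_se3): R=[0.6897 0.3410 -0.6388; -0.5616 0.8088 -0.1745; 0.4572 0.4791 0.7493], t=(2.6629, 0.6063, -3.7536)
after S2 (rot_of_se3): [0.6897 0.3410 -0.6388; -0.5616 0.8088 -0.1745; 0.4572 0.4791 0.7493]
after S3 (compose_so3): [0.8446 -0.2855 0.4530; 0.4244 0.8728 -0.2411; -0.3265 0.3959 0.8583]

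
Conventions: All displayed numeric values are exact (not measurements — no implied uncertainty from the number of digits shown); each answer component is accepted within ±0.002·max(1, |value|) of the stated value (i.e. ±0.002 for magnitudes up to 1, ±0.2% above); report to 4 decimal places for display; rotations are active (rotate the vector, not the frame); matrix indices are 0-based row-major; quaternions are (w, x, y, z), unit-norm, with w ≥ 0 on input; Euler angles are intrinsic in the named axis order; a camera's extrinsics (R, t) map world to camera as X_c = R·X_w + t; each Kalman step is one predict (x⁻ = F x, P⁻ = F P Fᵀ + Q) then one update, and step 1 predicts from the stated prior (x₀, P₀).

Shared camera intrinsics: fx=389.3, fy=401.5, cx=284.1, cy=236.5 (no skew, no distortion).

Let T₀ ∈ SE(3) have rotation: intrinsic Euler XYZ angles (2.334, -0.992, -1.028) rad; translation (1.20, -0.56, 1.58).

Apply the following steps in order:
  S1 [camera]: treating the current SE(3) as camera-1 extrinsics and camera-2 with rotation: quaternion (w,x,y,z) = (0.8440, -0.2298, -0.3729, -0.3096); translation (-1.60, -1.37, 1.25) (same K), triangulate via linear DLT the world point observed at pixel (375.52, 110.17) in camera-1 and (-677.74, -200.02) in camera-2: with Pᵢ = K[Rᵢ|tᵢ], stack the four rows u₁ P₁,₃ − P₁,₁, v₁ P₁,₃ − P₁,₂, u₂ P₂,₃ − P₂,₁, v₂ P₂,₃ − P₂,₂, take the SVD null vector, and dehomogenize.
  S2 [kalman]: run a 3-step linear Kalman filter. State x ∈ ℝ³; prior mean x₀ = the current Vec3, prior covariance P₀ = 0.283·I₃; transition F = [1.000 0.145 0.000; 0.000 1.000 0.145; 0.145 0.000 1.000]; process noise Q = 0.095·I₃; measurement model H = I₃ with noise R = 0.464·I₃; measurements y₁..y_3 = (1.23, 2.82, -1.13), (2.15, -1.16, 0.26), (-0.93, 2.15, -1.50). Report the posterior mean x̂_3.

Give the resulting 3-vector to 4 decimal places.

result = (0.2993, 0.8679, -0.4981)

after S1 (triangulate): (-0.7496, -0.2940, 0.4136)
after S2 (kf_track): (0.2993, 0.8679, -0.4981)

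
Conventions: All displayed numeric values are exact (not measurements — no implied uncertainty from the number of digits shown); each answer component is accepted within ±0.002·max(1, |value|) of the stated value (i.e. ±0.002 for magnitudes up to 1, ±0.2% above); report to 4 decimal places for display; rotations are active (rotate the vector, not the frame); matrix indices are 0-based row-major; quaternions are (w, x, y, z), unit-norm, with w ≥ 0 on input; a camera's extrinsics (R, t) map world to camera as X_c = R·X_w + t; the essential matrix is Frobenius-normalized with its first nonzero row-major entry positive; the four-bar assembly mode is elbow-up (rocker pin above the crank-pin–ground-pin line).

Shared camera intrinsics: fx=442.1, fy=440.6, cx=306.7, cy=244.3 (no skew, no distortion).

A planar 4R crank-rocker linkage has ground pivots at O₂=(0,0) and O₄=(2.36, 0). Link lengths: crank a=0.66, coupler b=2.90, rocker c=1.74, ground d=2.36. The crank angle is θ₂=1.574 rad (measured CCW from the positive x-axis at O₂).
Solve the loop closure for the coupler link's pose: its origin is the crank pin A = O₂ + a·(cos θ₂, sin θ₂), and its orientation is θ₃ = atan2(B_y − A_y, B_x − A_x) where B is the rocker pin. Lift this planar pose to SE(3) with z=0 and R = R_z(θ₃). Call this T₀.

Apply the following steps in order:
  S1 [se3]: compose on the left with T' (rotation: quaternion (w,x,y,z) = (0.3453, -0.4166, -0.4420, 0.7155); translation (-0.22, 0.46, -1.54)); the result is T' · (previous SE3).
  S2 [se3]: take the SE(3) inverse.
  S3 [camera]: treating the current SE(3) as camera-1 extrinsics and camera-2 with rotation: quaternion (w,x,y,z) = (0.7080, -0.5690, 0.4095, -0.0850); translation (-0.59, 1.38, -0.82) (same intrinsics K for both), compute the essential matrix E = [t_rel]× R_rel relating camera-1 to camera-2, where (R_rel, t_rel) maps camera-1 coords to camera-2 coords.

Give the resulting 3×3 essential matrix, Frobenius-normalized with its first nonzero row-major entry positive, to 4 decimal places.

matrix = [0.0038 -0.1958 0.1651; -0.0206 0.4273 0.5629; -0.0108 0.5279 -0.3947]

source (fourbar_fk): coupler pose = R=[0.9327 -0.3607 0.0000; 0.3607 0.9327 0.0000; 0.0000 0.0000 1.0000], t=(-0.0021, 0.6600, 0.0000)
after S1 (compose_se3): R=[-0.4320 0.0321 -0.9013; 0.6705 -0.6569 -0.3448; -0.6032 -0.7533 0.2622], t=(-0.3022, 0.2134, -2.1467)
after S2 (invert_se3): R=[-0.4320 0.6705 -0.6032; 0.0321 -0.6569 -0.7533; -0.9013 -0.3448 0.2622], t=(-1.5684, -1.4672, 0.3641)
after S3 (essential): [0.0038 -0.1958 0.1651; -0.0206 0.4273 0.5629; -0.0108 0.5279 -0.3947]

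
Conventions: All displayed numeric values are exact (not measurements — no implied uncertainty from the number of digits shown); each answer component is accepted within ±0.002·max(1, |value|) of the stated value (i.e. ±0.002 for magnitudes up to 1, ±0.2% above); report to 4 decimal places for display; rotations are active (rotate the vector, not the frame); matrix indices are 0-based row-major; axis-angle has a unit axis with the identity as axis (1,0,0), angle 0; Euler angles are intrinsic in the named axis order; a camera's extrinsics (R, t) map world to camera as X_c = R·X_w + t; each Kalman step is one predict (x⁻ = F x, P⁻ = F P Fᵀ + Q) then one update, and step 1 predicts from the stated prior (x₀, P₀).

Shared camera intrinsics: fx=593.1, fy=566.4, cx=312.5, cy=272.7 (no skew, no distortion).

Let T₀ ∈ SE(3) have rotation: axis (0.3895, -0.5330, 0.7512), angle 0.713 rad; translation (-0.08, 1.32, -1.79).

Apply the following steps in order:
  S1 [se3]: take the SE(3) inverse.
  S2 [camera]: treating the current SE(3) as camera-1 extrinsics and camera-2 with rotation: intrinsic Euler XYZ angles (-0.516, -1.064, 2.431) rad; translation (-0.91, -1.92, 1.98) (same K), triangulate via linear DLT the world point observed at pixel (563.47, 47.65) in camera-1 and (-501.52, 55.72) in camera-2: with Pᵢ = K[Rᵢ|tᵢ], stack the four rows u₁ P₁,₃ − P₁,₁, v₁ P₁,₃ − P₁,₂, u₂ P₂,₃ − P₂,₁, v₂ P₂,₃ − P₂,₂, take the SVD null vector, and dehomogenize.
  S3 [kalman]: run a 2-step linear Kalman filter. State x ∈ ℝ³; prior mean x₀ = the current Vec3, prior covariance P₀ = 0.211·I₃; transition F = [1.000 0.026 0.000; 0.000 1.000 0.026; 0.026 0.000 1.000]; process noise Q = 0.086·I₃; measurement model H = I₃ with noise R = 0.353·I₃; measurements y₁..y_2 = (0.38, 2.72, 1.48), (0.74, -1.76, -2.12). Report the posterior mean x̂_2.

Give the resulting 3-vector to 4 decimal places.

after S1 (invert_se3): R=[0.7933 0.4408 0.4199; -0.5419 0.8256 0.1572; -0.2774 -0.3523 0.8938], t=(0.2333, -0.8517, 2.0428)
after S2 (triangulate): (0.9255, -0.4944, 1.9174)
after S3 (kf_track): (0.6830, -0.1342, 0.1457)

result = (0.6830, -0.1342, 0.1457)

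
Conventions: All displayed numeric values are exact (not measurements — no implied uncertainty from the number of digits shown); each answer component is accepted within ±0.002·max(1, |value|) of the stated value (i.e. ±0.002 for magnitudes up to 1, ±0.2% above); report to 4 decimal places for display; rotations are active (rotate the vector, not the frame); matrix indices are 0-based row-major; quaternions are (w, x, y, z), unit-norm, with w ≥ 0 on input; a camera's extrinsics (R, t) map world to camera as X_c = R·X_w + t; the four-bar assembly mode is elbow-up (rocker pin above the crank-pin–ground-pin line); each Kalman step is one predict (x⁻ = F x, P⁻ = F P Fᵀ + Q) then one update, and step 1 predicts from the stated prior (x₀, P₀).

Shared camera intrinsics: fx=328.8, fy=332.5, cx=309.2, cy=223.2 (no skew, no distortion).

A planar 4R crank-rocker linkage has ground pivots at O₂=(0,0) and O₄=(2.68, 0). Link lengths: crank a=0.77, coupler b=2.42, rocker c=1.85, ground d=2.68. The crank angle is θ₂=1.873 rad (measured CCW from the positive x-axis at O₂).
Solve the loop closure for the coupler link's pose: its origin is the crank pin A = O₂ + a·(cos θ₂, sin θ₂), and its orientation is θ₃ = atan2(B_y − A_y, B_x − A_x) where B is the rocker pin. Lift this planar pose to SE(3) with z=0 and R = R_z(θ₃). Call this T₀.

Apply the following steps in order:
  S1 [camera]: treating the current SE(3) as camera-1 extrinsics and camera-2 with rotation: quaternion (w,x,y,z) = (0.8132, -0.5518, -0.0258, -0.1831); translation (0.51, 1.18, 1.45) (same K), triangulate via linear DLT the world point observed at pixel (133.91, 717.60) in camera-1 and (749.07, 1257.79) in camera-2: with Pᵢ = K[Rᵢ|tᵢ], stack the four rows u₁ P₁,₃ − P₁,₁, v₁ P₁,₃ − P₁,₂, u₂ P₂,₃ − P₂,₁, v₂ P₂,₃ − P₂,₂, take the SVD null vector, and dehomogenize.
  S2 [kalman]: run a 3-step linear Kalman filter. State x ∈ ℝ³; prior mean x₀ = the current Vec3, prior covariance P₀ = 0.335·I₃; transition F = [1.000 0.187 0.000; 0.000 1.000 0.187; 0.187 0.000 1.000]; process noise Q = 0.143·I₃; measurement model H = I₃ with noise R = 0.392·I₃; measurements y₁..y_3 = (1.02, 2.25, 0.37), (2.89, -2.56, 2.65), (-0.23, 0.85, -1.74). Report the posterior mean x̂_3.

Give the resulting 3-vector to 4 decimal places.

result = (0.7610, 0.3287, 0.2282)

source (fourbar_fk): coupler pose = R=[0.9145 -0.4045 0.0000; 0.4045 0.9145 0.0000; 0.0000 0.0000 1.0000], t=(-0.2292, 0.7351, 0.0000)
after S1 (triangulate): (0.0560, 1.2228, 1.2617)
after S2 (kf_track): (0.7610, 0.3287, 0.2282)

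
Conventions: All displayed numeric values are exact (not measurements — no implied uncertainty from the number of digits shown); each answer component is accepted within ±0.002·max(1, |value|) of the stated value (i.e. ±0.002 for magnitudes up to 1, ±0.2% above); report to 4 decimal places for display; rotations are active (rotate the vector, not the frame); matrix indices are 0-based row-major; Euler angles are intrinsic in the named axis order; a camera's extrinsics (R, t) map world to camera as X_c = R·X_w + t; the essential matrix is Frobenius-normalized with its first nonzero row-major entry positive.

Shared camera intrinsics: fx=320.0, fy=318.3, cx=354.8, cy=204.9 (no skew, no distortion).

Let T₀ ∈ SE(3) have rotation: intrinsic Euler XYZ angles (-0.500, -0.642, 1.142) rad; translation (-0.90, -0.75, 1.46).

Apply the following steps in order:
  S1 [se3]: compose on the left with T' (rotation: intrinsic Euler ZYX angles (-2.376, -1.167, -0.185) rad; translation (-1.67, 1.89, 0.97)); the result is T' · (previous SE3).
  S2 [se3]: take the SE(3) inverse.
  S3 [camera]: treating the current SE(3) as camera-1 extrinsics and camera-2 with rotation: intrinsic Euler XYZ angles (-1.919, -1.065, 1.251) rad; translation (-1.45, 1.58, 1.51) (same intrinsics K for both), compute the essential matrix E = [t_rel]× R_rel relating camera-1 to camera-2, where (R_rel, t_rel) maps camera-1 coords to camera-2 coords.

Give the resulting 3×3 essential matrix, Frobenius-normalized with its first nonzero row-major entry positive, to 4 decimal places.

after S1 (compose_se3): R=[0.2492 -0.2633 0.9320; -0.9558 -0.2218 0.1929; 0.1559 -0.9389 -0.3069], t=(-0.6969, 3.4753, 0.7605)
after S2 (invert_se3): R=[0.2492 -0.9558 0.1559; -0.2633 -0.2218 -0.9389; 0.9320 0.1929 -0.3069], t=(3.3769, 1.3012, 0.2123)
after S3 (essential): [0.2444 0.0050 -0.2730; 0.0476 -0.5363 0.4232; 0.4861 -0.2848 -0.2817]

matrix = [0.2444 0.0050 -0.2730; 0.0476 -0.5363 0.4232; 0.4861 -0.2848 -0.2817]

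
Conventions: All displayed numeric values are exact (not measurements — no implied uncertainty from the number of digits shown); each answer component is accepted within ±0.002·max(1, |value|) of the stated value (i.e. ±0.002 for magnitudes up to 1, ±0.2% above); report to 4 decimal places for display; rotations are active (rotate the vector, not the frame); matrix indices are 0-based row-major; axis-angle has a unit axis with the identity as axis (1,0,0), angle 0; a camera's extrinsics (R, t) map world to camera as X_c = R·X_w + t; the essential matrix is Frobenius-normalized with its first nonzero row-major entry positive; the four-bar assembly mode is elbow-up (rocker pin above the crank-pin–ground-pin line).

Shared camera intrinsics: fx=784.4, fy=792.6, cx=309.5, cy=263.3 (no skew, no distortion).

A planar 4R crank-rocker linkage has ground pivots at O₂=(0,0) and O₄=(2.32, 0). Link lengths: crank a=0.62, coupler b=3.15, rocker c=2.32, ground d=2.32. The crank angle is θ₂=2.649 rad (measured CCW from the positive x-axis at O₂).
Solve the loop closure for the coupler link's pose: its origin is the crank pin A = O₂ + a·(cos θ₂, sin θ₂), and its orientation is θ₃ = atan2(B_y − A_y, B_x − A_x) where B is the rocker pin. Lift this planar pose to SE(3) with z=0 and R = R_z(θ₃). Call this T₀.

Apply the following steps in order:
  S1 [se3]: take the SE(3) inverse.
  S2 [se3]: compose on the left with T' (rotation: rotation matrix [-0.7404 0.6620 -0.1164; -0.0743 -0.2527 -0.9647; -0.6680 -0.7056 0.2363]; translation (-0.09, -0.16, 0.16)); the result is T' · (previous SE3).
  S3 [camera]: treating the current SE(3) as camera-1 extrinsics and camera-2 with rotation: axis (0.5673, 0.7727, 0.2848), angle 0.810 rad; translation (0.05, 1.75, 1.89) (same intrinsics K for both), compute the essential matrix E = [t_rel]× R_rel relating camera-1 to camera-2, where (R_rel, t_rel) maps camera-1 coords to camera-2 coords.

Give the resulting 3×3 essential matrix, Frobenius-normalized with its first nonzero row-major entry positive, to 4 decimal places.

source (fourbar_fk): coupler pose = R=[0.7757 -0.6311 0.0000; 0.6311 0.7757 0.0000; 0.0000 0.0000 1.0000], t=(-0.5463, 0.2932, 0.0000)
after S1 (invert_se3): R=[0.7757 0.6311 0.0000; -0.6311 0.7757 0.0000; 0.0000 0.0000 1.0000], t=(0.2387, -0.5722, 0.0000)
after S2 (compose_se3): R=[-0.9921 0.0462 -0.1164; 0.1018 -0.2429 -0.9647; -0.0729 -0.9689 0.2363], t=(-0.6455, -0.0331, 0.4043)
after S3 (essential): [0.3387 -0.4720 0.3798; -0.3877 -0.3720 0.0458; 0.4271 0.2038 0.0580]

matrix = [0.3387 -0.4720 0.3798; -0.3877 -0.3720 0.0458; 0.4271 0.2038 0.0580]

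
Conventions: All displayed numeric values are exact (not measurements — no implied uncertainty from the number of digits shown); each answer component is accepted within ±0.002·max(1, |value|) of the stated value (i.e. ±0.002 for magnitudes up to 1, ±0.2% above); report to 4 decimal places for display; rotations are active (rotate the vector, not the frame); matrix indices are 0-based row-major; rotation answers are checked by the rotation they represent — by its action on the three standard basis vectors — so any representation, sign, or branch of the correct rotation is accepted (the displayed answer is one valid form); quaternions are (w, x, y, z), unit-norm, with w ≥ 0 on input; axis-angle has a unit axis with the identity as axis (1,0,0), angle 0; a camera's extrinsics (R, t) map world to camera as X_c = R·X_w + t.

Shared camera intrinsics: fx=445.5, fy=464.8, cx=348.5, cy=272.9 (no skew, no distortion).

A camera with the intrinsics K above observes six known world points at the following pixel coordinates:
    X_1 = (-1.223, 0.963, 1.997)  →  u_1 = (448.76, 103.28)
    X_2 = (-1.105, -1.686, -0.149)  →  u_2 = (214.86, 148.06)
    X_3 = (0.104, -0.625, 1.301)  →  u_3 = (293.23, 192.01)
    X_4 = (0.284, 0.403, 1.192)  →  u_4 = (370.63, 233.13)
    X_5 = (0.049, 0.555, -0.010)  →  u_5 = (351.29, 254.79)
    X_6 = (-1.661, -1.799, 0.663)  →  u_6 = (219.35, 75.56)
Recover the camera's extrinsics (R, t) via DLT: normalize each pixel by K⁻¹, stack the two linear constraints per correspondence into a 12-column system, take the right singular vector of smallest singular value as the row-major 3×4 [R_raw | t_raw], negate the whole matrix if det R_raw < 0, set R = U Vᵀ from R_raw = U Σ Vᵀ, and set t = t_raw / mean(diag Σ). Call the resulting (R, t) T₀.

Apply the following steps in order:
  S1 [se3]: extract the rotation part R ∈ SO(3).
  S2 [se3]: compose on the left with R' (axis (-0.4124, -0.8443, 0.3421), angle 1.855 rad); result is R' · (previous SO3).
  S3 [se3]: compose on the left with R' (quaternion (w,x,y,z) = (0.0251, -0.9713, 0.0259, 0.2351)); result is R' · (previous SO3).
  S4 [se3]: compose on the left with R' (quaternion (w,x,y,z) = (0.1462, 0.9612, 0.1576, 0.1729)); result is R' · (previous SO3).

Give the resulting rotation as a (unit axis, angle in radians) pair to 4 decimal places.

source (pnp_recover): camera pose = R=[-0.1096 0.9375 0.3303; 0.9197 0.2217 -0.3242; -0.3771 0.2682 -0.8865], t=(-0.4700, -0.4300, 6.4996)
after S1 (rot_of_se3): [-0.1096 0.9375 0.3303; 0.9197 0.2217 -0.3242; -0.3771 0.2682 -0.8865]
after S2 (compose_so3): [0.4886 -0.2985 0.8198; 0.4869 0.8730 0.0276; -0.7240 0.3857 0.5719]
after S3 (compose_so3): [0.7334 -0.4950 0.4660; -0.5486 -0.8357 -0.0243; 0.4014 -0.2378 -0.8845]
after S4 (compose_so3): [0.6666 -0.7417 0.0741; 0.6662 0.6374 0.3871; -0.3344 -0.2087 0.9190]

rotation (axis_angle) = ((-0.3765, 0.2581, 0.8897), 0.9128)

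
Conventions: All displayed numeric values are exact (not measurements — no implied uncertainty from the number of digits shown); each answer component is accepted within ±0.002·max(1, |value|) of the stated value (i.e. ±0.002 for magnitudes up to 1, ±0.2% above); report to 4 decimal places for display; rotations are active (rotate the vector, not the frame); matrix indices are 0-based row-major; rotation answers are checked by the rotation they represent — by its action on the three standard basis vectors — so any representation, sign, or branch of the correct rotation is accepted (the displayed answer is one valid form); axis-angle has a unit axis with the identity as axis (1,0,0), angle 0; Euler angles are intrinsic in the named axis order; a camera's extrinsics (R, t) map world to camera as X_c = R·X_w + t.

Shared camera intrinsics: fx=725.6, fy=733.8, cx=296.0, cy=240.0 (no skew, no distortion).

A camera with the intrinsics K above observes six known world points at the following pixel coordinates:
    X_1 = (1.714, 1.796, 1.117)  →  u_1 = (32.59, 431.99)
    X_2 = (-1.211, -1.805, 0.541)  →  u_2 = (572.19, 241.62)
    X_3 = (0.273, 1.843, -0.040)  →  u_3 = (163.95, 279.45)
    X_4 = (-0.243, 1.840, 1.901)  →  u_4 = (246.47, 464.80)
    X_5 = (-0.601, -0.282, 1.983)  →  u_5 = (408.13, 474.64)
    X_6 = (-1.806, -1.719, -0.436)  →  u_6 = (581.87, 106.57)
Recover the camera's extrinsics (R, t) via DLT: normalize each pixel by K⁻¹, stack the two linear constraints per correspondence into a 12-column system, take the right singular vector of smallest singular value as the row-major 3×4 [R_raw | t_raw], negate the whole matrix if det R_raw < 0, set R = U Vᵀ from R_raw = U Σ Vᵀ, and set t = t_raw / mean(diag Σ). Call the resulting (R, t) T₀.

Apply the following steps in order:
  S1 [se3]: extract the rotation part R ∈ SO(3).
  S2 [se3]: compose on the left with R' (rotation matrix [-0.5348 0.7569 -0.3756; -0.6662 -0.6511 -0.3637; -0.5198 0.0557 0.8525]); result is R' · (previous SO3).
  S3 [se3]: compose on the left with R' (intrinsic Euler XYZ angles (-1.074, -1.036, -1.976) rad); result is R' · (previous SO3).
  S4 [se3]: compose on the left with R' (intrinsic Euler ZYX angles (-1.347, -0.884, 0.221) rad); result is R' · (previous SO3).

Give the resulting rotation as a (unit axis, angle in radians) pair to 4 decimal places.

source (pnp_recover): camera pose = R=[-0.8469 -0.4934 0.1984; 0.1007 0.2175 0.9709; -0.5221 0.8422 -0.1345], t=(-0.1700, 0.0000, 5.8302)
after S1 (rot_of_se3): [-0.8469 -0.4934 0.1984; 0.1007 0.2175 0.9709; -0.5221 0.8422 -0.1345]
after S2 (compose_so3): [0.7252 0.1122 0.6793; 0.6885 -0.1192 -0.7154; 0.0007 0.9865 -0.1637]
after S3 (compose_so3): [0.1762 -0.9271 -0.3307; -0.1844 0.2990 -0.9363; 0.9669 0.2259 -0.1183]
after S4 (compose_so3): [-0.5123 0.0566 -0.8570; 0.4850 0.8426 -0.2343; 0.7088 -0.5356 -0.4591]

rotation (axis_angle) = ((-0.1825, -0.9483, 0.2595), 2.1705)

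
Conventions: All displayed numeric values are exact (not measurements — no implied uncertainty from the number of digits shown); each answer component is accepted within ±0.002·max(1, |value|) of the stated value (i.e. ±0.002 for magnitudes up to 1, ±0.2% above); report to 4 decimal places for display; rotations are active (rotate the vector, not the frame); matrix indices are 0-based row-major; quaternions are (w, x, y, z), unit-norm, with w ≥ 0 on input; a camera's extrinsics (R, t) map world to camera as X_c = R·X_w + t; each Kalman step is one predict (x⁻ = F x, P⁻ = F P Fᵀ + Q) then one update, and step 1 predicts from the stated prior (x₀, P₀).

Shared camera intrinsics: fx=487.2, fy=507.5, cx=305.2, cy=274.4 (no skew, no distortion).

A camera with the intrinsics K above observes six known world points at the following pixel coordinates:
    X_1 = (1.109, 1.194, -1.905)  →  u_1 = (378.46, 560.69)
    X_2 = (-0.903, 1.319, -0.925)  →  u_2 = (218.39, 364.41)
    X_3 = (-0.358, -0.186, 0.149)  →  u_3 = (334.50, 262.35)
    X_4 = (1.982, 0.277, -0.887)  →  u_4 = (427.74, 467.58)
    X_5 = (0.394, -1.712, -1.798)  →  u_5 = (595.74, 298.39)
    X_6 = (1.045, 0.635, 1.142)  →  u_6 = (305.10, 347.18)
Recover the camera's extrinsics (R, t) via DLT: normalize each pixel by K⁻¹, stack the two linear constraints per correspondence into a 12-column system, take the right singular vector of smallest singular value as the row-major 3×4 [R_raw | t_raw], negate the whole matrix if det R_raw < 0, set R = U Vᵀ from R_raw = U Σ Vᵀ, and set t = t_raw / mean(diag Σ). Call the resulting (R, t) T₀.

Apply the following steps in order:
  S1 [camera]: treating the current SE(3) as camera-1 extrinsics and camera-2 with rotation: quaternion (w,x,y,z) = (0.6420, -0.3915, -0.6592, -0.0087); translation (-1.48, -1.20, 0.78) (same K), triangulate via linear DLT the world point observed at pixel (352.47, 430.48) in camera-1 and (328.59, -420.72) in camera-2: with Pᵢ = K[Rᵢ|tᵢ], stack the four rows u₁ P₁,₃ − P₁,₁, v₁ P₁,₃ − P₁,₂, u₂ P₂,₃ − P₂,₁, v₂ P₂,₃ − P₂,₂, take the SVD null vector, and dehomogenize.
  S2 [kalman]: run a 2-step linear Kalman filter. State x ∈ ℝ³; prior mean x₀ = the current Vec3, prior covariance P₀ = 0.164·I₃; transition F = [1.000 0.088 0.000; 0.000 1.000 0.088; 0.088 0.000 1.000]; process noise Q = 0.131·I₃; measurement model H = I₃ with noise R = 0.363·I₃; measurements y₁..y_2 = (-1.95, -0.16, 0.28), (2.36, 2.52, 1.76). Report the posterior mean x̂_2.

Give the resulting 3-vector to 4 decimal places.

source (pnp_recover): camera pose = R=[0.4810 -0.8019 -0.3545; 0.7219 0.5917 -0.3589; 0.4975 -0.0833 0.8634], t=(0.4100, 0.2900, 5.5902)
after S1 (triangulate): (0.2856, 0.7174, -1.3194)
after S2 (kf_track): (0.7722, 1.3223, 0.4947)

result = (0.7722, 1.3223, 0.4947)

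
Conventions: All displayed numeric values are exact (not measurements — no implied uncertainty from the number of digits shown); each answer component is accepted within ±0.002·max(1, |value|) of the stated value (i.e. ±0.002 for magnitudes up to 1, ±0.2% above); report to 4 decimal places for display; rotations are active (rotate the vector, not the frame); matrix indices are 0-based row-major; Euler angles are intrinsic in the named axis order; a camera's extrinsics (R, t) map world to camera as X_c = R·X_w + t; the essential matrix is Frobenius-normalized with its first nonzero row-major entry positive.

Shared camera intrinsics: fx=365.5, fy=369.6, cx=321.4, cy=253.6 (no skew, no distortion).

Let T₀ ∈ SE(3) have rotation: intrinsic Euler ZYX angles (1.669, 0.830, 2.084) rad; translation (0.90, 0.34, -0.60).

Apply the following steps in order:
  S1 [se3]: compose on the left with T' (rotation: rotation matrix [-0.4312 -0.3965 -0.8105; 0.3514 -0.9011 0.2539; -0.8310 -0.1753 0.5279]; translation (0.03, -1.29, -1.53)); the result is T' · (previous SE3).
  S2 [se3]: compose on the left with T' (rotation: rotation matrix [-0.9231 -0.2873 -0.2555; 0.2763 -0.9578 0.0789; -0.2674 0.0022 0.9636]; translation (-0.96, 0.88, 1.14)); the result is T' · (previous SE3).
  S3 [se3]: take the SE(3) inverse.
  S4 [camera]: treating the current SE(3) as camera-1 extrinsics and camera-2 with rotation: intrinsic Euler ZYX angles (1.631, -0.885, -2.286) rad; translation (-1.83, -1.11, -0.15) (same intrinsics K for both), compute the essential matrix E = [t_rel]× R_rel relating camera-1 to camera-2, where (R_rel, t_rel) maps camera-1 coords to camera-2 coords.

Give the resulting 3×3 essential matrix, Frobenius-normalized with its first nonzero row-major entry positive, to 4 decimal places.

matrix = [0.1711 0.0069 -0.4934; -0.2769 -0.3080 -0.4469; 0.4766 0.2998 -0.1972]

after S1 (compose_se3): R=[0.3603 -0.9328 -0.0115; -0.8158 -0.3211 0.4810; -0.4523 -0.1639 -0.8767], t=(-0.0066, -1.4325, -2.6543)
after S2 (compose_se3): R=[0.0174 0.9952 0.0964; 0.8453 0.0369 -0.5330; -0.5340 0.0908 -0.8406], t=(0.1359, 2.0409, -1.4190)
after S3 (invert_se3): R=[0.0174 0.8453 -0.5340; 0.9952 0.0369 0.0908; 0.0964 -0.5330 -0.8406], t=(-2.4853, -0.0817, -0.1181)
after S4 (essential): [0.1711 0.0069 -0.4934; -0.2769 -0.3080 -0.4469; 0.4766 0.2998 -0.1972]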